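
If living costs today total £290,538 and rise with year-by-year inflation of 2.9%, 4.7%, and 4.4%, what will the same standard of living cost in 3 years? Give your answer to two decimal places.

Cumulative price-level factor: 1.029 × 1.047 × 1.044 = 1.124766972.
Multiplying £290,538 by the price-level factor gives the future nominal sum.

£326,787.55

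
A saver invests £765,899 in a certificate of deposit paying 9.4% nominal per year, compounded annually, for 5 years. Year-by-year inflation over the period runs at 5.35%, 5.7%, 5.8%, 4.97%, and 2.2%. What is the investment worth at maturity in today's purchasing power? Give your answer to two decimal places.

Nominal value at maturity: £765,899 × (1 + 9.4%)^5 ≈ £1,200,212.41.
Price-level factor over 5 years: 1.0535 × 1.057 × 1.058 × 1.0497 × 1.022 ≈ 1.2638958503.
Dividing the nominal maturity value by the price-level factor gives the value in today's money.

£949,613.38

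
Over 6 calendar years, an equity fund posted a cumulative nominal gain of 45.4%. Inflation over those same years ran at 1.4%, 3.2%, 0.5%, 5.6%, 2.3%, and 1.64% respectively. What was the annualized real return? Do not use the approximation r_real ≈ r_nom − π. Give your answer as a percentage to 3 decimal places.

3.915%

Cumulative inflation factor: 1.014 × 1.032 × 1.005 × 1.056 × 1.023 × 1.0164 ≈ 1.15475.
Nominal growth factor: 1.45400. Real growth factor = 1.45400 / 1.15475 ≈ 1.25915.
Annualized: 1.25915^(1/6) − 1 ≈ 0.03915.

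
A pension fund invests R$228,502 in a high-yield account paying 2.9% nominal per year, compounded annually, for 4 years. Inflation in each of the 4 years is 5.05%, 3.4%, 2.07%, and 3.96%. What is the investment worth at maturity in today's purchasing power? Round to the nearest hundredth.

Nominal value at maturity: R$228,502 × (1 + 2.9%)^4 ≈ R$256,183.71.
Price-level factor over 4 years: 1.0505 × 1.034 × 1.0207 × 1.0396 ≈ 1.1526062789.
Dividing the nominal maturity value by the price-level factor gives the value in today's money.

R$222,264.72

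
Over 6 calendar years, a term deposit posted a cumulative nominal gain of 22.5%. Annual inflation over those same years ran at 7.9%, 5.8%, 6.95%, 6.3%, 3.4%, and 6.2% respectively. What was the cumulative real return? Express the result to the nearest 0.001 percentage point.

Cumulative inflation factor: 1.079 × 1.058 × 1.0695 × 1.063 × 1.034 × 1.062 ≈ 1.42517.
Nominal growth factor: 1.22500. Real growth factor = 1.22500 / 1.42517 ≈ 0.85955.
Total real return ≈ -14.0453%.

-14.045%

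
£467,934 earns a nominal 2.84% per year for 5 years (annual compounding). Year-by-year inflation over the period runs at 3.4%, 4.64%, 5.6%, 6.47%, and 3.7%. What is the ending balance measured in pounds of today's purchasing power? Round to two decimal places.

£426,684.38

Nominal value at maturity: £467,934 × (1 + 2.84%)^5 ≈ £538,263.51.
Price-level factor over 5 years: 1.034 × 1.0464 × 1.056 × 1.0647 × 1.037 ≈ 1.2615027407.
The maturity value deflated by that factor is the answer in today's purchasing power.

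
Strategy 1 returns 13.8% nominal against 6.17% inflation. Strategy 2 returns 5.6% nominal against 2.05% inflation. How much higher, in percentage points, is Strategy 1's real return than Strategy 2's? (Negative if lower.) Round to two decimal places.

3.71

Strategy 1 real return: 1.138/1.0617 − 1 = 7.187%.
Strategy 2 real return: 1.056/1.0205 − 1 = 3.479%.
Difference: 7.187 − 3.479 = 3.708 pp.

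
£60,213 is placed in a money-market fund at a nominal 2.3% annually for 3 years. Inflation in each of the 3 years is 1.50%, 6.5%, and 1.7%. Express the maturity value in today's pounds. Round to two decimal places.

Nominal value at maturity: £60,213 × (1 + 2.3%)^3 ≈ £64,463.99.
Price-level factor over 3 years: 1.0150 × 1.065 × 1.017 = 1.099351575.
Dividing the nominal maturity value by the price-level factor gives the value in today's money.

£58,638.19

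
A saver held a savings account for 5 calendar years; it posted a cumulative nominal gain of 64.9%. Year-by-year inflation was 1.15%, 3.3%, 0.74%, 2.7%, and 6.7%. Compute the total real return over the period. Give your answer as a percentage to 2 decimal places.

Cumulative inflation factor: 1.0115 × 1.033 × 1.0074 × 1.027 × 1.067 ≈ 1.15346.
Nominal growth factor: 1.64900. Real growth factor = 1.64900 / 1.15346 ≈ 1.42961.
Total real return ≈ 42.9610%.

42.96%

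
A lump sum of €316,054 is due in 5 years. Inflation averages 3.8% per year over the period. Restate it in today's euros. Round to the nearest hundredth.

Price-level factor over 5 years: (1 + 3.8%)^5 ≈ 1.2049992249.
Purchasing power today: €316,054 divided by that factor.

€262,285.65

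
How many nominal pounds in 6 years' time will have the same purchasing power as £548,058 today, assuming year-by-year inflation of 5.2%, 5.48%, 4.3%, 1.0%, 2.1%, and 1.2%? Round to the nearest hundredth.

£661,948.68

Cumulative price-level factor: 1.052 × 1.0548 × 1.043 × 1.010 × 1.021 × 1.012 ≈ 1.2078077104.
Multiplying £548,058 by the price-level factor gives the future nominal sum.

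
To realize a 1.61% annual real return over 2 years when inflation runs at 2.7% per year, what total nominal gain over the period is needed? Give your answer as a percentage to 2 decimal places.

Required annual nominal rate: (1+1.61%)(1+2.7%) − 1 = 4.35347%.
Cumulative over 2 years: (1 + 0.0435347)^2 − 1 ≈ 0.08896.

8.90%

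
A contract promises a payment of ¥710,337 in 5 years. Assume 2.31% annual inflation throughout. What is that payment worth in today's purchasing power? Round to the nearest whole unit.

Price-level factor over 5 years: (1 + 2.31%)^5 ≈ 1.1209607942.
Purchasing power today: ¥710,337 divided by that factor.

¥633,686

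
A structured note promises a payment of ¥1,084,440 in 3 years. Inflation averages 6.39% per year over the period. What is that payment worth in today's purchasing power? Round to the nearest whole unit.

¥900,540

Price-level factor over 3 years: (1 + 6.39%)^3 ≈ 1.2042105471.
Purchasing power today: ¥1,084,440 divided by that factor.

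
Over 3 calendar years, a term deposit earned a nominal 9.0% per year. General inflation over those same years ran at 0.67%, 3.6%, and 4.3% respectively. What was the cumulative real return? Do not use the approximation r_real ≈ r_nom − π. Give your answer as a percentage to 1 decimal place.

Cumulative inflation factor: 1.0067 × 1.036 × 1.043 ≈ 1.08779.
Nominal growth factor: 1.29503. Real growth factor = 1.29503 / 1.08779 ≈ 1.19052.
Total real return ≈ 19.0516%.

19.1%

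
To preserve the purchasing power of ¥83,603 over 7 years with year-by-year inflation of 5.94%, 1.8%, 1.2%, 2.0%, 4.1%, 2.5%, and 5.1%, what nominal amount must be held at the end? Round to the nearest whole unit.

¥104,373

Cumulative price-level factor: 1.0594 × 1.018 × 1.012 × 1.020 × 1.041 × 1.025 × 1.051 ≈ 1.2484344427.
The nominal amount required is ¥83,603 scaled up by that factor.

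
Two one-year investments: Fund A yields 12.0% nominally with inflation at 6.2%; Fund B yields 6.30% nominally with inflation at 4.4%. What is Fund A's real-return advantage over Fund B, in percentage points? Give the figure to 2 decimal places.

Fund A real return: 1.120/1.062 − 1 = 5.461%.
Fund B real return: 1.0630/1.044 − 1 = 1.820%.
Difference: 5.461 − 1.820 = 3.641 pp.

3.64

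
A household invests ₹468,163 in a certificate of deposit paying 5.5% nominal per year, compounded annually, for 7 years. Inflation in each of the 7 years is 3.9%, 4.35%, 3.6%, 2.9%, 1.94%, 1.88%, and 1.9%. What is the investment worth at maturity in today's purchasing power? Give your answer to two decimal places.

Nominal value at maturity: ₹468,163 × (1 + 5.5%)^7 ≈ ₹681,026.96.
Price-level factor over 7 years: 1.039 × 1.0435 × 1.036 × 1.029 × 1.0194 × 1.0188 × 1.019 ≈ 1.2231814344.
The maturity value deflated by that factor is the answer in today's purchasing power.

₹556,766.92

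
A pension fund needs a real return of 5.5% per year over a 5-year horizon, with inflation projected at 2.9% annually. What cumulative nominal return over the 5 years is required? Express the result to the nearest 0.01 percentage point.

50.78%

Required annual nominal rate: (1+5.5%)(1+2.9%) − 1 = 8.5595%.
Cumulative over 5 years: (1 + 0.085595)^5 − 1 ≈ 0.50778.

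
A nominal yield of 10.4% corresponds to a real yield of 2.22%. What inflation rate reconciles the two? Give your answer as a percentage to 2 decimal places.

From (1+r_nom) = (1+r_real)(1+π), we get 1+π = (1 + 10.4%)/(1 + 2.22%) = 1.104/1.0222 ≈ 1.08002.
So π ≈ 8.0023%.

8.00%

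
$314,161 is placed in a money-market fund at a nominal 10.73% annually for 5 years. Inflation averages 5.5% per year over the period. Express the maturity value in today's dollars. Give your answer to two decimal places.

Nominal value at maturity: $314,161 × (1 + 10.73%)^5 ≈ $522,972.40.
Price-level factor over 5 years: (1 + 5.5%)^5 ≈ 1.3069600064.
Dividing the nominal maturity value by the price-level factor gives the value in today's money.

$400,144.15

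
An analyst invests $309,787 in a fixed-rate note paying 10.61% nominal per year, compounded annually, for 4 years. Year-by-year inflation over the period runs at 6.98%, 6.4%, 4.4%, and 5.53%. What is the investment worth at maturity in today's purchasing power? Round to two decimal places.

Nominal value at maturity: $309,787 × (1 + 10.61%)^4 ≈ $463,703.91.
Price-level factor over 4 years: 1.0698 × 1.064 × 1.044 × 1.0553 ≈ 1.2540667647.
The maturity value deflated by that factor is the answer in today's purchasing power.

$369,760.15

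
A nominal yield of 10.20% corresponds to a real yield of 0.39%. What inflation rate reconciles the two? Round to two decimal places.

9.77%

From (1+r_nom) = (1+r_real)(1+π), we get 1+π = (1 + 10.20%)/(1 + 0.39%) = 1.1020/1.0039 ≈ 1.09772.
So π ≈ 9.7719%.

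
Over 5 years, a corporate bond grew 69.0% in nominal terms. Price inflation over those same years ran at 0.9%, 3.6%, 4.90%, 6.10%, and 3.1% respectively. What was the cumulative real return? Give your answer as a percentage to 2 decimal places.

40.89%

Cumulative inflation factor: 1.009 × 1.036 × 1.0490 × 1.0610 × 1.031 ≈ 1.19950.
Nominal growth factor: 1.69000. Real growth factor = 1.69000 / 1.19950 ≈ 1.40892.
Total real return ≈ 40.8920%.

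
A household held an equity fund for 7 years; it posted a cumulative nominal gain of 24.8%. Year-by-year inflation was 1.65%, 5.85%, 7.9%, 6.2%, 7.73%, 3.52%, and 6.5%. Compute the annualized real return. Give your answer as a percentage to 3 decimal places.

-2.258%

Cumulative inflation factor: 1.0165 × 1.0585 × 1.079 × 1.062 × 1.0773 × 1.0352 × 1.065 ≈ 1.46438.
Nominal growth factor: 1.24800. Real growth factor = 1.24800 / 1.46438 ≈ 0.85224.
Annualized: 0.85224^(1/7) − 1 ≈ -0.02258.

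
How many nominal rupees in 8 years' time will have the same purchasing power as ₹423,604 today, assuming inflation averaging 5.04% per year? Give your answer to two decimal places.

₹627,765.95

Cumulative price-level factor: (1+5.04%)^8 ≈ 1.4819641733.
The nominal amount required is ₹423,604 scaled up by that factor.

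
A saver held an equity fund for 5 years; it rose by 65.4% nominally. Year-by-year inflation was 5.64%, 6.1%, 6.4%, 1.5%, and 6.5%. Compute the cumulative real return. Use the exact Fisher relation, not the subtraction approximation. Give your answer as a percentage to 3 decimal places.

28.302%

Cumulative inflation factor: 1.0564 × 1.061 × 1.064 × 1.015 × 1.065 ≈ 1.28914.
Nominal growth factor: 1.65400. Real growth factor = 1.65400 / 1.28914 ≈ 1.28302.
Total real return ≈ 28.3023%.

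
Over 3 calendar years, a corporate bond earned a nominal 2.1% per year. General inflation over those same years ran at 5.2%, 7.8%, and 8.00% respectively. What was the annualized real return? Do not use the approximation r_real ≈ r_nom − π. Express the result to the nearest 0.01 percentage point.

Cumulative inflation factor: 1.052 × 1.078 × 1.0800 ≈ 1.22478.
Nominal growth factor: 1.06433. Real growth factor = 1.06433 / 1.22478 ≈ 0.86900.
Annualized: 0.86900^(1/3) − 1 ≈ -0.04573.

-4.57%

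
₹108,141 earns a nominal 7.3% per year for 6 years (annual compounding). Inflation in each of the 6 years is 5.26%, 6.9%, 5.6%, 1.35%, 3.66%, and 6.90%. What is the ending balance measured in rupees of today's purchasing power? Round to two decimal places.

₹123,671.91

Nominal value at maturity: ₹108,141 × (1 + 7.3%)^6 ≈ ₹165,039.81.
Price-level factor over 6 years: 1.0526 × 1.069 × 1.056 × 1.0135 × 1.0366 × 1.0690 ≈ 1.3344971537.
Dividing the nominal maturity value by the price-level factor gives the value in today's money.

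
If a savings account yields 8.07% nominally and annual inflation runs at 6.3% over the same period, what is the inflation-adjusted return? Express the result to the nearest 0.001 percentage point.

Real return via the Fisher equation: (1 + 8.07%)/(1 + 6.3%) − 1 = 1.0807/1.063 − 1 ≈ 0.01665.

1.665%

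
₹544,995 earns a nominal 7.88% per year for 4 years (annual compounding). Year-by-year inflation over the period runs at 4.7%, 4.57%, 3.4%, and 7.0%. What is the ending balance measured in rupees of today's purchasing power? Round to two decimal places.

₹609,393.98

Nominal value at maturity: ₹544,995 × (1 + 7.88%)^4 ≈ ₹738,169.79.
Price-level factor over 4 years: 1.047 × 1.0457 × 1.034 × 1.070 ≈ 1.2113178196.
The maturity value deflated by that factor is the answer in today's purchasing power.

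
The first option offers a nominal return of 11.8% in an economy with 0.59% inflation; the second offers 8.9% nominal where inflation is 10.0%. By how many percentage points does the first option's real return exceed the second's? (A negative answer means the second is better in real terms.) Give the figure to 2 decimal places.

The first option real return: 1.118/1.0059 − 1 = 11.144%.
The second real return: 1.089/1.100 − 1 = -1.000%.
Difference: 11.144 − (-1.000) = 12.144 pp.

12.14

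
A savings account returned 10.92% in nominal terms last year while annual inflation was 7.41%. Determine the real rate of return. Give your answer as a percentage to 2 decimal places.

Real return via the Fisher equation: (1 + 10.92%)/(1 + 7.41%) − 1 = 1.1092/1.0741 − 1 ≈ 0.03268.

3.27%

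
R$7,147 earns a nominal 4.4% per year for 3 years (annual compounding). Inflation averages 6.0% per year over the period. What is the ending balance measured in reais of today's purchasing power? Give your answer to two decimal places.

Nominal value at maturity: R$7,147 × (1 + 4.4%)^3 ≈ R$8,132.52.
Price-level factor over 3 years: (1 + 6.0%)^3 = 1.191016.
Dividing the nominal maturity value by the price-level factor gives the value in today's money.

R$6,828.22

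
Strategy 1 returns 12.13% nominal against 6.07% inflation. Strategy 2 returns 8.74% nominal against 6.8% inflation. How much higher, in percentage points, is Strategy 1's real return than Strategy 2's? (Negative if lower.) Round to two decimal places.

Strategy 1 real return: 1.1213/1.0607 − 1 = 5.713%.
Strategy 2 real return: 1.0874/1.068 − 1 = 1.816%.
Difference: 5.713 − 1.816 = 3.897 pp.

3.90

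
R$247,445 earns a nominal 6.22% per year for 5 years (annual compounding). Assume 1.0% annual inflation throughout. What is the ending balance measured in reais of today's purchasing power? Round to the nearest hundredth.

R$318,348.86

Nominal value at maturity: R$247,445 × (1 + 6.22%)^5 ≈ R$334,587.85.
Price-level factor over 5 years: (1 + 1.0%)^5 = 1.0510100501.
The maturity value deflated by that factor is the answer in today's purchasing power.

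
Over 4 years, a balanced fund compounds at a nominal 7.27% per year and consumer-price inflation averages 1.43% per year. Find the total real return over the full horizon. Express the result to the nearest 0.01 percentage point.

The annual real rate is (1+7.27%)/(1+1.43%) − 1 = 5.7577%.
Compounded over 4 years: (1 + 0.057577)^4 − 1 ≈ 0.25097.

25.10%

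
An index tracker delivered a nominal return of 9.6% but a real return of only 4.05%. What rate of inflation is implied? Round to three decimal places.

5.334%

From (1+r_nom) = (1+r_real)(1+π), we get 1+π = (1 + 9.6%)/(1 + 4.05%) = 1.096/1.0405 ≈ 1.05334.
So π ≈ 5.3340%.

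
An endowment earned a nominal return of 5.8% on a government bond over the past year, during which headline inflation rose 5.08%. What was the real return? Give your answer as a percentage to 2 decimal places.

Real return via the Fisher equation: (1 + 5.8%)/(1 + 5.08%) − 1 = 1.058/1.0508 − 1 ≈ 0.00685.

0.69%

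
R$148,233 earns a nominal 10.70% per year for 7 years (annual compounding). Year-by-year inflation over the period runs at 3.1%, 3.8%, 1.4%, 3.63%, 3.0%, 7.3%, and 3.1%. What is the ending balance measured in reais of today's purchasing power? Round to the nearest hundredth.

R$235,669.38

Nominal value at maturity: R$148,233 × (1 + 10.70%)^7 ≈ R$301,980.04.
Price-level factor over 7 years: 1.031 × 1.038 × 1.014 × 1.0363 × 1.030 × 1.073 × 1.031 ≈ 1.2813715697.
Dividing the nominal maturity value by the price-level factor gives the value in today's money.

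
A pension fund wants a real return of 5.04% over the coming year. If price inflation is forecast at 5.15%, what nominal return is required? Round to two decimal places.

By the Fisher equation, 1 + r_nom = (1 + 5.04%)(1 + 5.15%) = 1.0504 × 1.0515 = 1.1044956.
So r_nom = 10.44956%.

10.45%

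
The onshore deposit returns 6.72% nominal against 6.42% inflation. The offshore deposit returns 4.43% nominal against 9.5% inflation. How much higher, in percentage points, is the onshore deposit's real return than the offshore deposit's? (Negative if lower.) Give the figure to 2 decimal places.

The onshore deposit real return: 1.0672/1.0642 − 1 = 0.282%.
The offshore deposit real return: 1.0443/1.095 − 1 = -4.630%.
Difference: 0.282 − (-4.630) = 4.912 pp.

4.91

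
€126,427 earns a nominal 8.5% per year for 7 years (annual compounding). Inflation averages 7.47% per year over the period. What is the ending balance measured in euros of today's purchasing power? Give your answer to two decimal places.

Nominal value at maturity: €126,427 × (1 + 8.5%)^7 ≈ €223,793.77.
Price-level factor over 7 years: (1 + 7.47%)^7 ≈ 1.6558109189.
The maturity value deflated by that factor is the answer in today's purchasing power.

€135,156.60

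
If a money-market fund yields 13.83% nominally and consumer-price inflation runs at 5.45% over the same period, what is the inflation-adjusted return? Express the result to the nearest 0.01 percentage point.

Real return via the Fisher equation: (1 + 13.83%)/(1 + 5.45%) − 1 = 1.1383/1.0545 − 1 ≈ 0.07947.

7.95%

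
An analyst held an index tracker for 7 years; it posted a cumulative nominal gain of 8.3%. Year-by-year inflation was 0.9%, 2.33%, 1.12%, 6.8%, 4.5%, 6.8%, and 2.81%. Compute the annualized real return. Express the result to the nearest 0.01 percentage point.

-2.35%

Cumulative inflation factor: 1.009 × 1.0233 × 1.0112 × 1.068 × 1.045 × 1.068 × 1.0281 ≈ 1.27946.
Nominal growth factor: 1.08300. Real growth factor = 1.08300 / 1.27946 ≈ 0.84645.
Annualized: 0.84645^(1/7) − 1 ≈ -0.02353.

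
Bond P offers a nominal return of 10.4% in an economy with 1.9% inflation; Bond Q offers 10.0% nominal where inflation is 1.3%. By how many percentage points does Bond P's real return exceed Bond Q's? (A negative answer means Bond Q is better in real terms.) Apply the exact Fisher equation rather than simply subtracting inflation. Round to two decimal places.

-0.25

Bond P real return: 1.104/1.019 − 1 = 8.342%.
Bond Q real return: 1.100/1.013 − 1 = 8.588%.
Difference: 8.342 − 8.588 = -0.246 pp.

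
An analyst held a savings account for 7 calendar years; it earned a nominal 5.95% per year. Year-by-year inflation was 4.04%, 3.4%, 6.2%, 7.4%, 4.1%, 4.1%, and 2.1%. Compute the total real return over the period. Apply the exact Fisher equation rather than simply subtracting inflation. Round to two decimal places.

10.39%

Cumulative inflation factor: 1.0404 × 1.034 × 1.062 × 1.074 × 1.041 × 1.041 × 1.021 ≈ 1.35762.
Nominal growth factor: 1.49867. Real growth factor = 1.49867 / 1.35762 ≈ 1.10390.
Total real return ≈ 10.3900%.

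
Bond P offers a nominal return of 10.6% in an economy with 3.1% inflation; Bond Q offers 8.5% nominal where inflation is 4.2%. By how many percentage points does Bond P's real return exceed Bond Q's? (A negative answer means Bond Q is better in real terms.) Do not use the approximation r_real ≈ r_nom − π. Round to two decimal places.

Bond P real return: 1.106/1.031 − 1 = 7.274%.
Bond Q real return: 1.085/1.042 − 1 = 4.127%.
Difference: 7.274 − 4.127 = 3.147 pp.

3.15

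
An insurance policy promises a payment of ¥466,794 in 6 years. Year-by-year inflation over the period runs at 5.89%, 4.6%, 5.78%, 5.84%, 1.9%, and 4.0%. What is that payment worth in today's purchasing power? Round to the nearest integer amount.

¥355,204

Price-level factor over 6 years: 1.0589 × 1.046 × 1.0578 × 1.0584 × 1.019 × 1.040 ≈ 1.3141578996.
Purchasing power today: ¥466,794 divided by that factor.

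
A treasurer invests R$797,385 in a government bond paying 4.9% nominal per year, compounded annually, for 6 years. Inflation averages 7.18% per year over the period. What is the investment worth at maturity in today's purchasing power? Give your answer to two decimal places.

Nominal value at maturity: R$797,385 × (1 + 4.9%)^6 ≈ R$1,062,480.56.
Price-level factor over 6 years: (1 + 7.18%)^6 ≈ 1.5159417583.
The maturity value deflated by that factor is the answer in today's purchasing power.

R$700,871.62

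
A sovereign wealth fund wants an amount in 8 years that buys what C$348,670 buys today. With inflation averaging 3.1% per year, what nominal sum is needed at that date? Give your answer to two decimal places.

Cumulative price-level factor: (1+3.1%)^8 ≈ 1.2766425708.
Multiplying C$348,670 by the price-level factor gives the future nominal sum.

C$445,126.97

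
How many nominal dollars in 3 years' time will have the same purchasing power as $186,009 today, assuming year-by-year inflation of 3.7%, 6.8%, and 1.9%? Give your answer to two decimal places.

Cumulative price-level factor: 1.037 × 1.068 × 1.019 = 1.128558804.
Multiplying $186,009 by the price-level factor gives the future nominal sum.

$209,922.09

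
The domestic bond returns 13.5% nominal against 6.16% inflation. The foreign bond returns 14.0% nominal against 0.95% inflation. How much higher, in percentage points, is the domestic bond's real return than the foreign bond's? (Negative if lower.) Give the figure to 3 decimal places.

The domestic bond real return: 1.135/1.0616 − 1 = 6.9141%.
The foreign bond real return: 1.140/1.0095 − 1 = 12.9272%.
Difference: 6.9141 − 12.9272 = -6.0131 pp.

-6.013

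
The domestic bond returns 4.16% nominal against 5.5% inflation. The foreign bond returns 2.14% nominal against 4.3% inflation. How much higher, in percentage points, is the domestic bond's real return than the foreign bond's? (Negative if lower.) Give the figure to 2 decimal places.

0.80

The domestic bond real return: 1.0416/1.055 − 1 = -1.270%.
The foreign bond real return: 1.0214/1.043 − 1 = -2.071%.
Difference: -1.270 − (-2.071) = 0.801 pp.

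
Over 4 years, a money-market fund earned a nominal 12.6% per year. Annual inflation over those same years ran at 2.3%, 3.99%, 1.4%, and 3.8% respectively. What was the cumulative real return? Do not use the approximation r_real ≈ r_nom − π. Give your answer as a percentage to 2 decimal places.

Cumulative inflation factor: 1.023 × 1.0399 × 1.014 × 1.038 ≈ 1.11970.
Nominal growth factor: 1.60751. Real growth factor = 1.60751 / 1.11970 ≈ 1.43566.
Total real return ≈ 43.5658%.

43.57%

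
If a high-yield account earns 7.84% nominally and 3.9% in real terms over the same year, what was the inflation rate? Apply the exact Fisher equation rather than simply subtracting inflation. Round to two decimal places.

From (1+r_nom) = (1+r_real)(1+π), we get 1+π = (1 + 7.84%)/(1 + 3.9%) = 1.0784/1.039 ≈ 1.03792.
So π ≈ 3.7921%.

3.79%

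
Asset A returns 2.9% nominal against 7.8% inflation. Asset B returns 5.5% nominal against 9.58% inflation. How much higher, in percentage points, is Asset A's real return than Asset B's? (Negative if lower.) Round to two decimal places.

-0.82

Asset A real return: 1.029/1.078 − 1 = -4.545%.
Asset B real return: 1.055/1.0958 − 1 = -3.723%.
Difference: -4.545 − (-3.723) = -0.822 pp.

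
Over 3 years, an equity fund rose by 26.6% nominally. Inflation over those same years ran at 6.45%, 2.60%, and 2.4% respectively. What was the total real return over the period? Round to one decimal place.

13.2%

Cumulative inflation factor: 1.0645 × 1.0260 × 1.024 ≈ 1.11839.
Nominal growth factor: 1.26600. Real growth factor = 1.26600 / 1.11839 ≈ 1.13199.
Total real return ≈ 13.1985%.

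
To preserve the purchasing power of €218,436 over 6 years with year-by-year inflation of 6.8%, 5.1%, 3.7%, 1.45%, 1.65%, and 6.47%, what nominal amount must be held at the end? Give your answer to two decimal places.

Cumulative price-level factor: 1.068 × 1.051 × 1.037 × 1.0145 × 1.0165 × 1.0647 ≈ 1.2780251889.
The nominal amount required is €218,436 scaled up by that factor.

€279,166.71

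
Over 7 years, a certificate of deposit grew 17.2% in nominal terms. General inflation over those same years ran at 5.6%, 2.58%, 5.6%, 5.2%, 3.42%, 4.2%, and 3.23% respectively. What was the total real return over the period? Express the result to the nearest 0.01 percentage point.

Cumulative inflation factor: 1.056 × 1.0258 × 1.056 × 1.052 × 1.0342 × 1.042 × 1.0323 ≈ 1.33870.
Nominal growth factor: 1.17200. Real growth factor = 1.17200 / 1.33870 ≈ 0.87547.
Total real return ≈ -12.4526%.

-12.45%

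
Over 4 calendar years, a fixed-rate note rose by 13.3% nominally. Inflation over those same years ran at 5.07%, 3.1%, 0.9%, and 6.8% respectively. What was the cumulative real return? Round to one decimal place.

Cumulative inflation factor: 1.0507 × 1.031 × 1.009 × 1.068 ≈ 1.16735.
Nominal growth factor: 1.13300. Real growth factor = 1.13300 / 1.16735 ≈ 0.97058.
Total real return ≈ -2.9423%.

-2.9%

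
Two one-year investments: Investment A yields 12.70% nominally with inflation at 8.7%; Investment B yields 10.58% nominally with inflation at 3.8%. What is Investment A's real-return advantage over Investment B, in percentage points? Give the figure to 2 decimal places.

Investment A real return: 1.1270/1.087 − 1 = 3.680%.
Investment B real return: 1.1058/1.038 − 1 = 6.532%.
Difference: 3.680 − 6.532 = -2.852 pp.

-2.85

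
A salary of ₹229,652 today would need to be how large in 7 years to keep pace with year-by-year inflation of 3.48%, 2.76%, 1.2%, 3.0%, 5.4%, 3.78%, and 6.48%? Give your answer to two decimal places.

₹296,476.86

Cumulative price-level factor: 1.0348 × 1.0276 × 1.012 × 1.030 × 1.054 × 1.0378 × 1.0648 ≈ 1.2909831461.
Multiplying ₹229,652 by the price-level factor gives the future nominal sum.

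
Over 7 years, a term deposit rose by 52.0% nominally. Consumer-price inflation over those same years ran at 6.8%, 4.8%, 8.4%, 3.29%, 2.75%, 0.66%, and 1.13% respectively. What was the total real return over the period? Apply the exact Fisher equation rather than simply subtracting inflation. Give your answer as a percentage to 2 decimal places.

Cumulative inflation factor: 1.068 × 1.048 × 1.084 × 1.0329 × 1.0275 × 1.0066 × 1.0113 ≈ 1.31081.
Nominal growth factor: 1.52000. Real growth factor = 1.52000 / 1.31081 ≈ 1.15959.
Total real return ≈ 15.9591%.

15.96%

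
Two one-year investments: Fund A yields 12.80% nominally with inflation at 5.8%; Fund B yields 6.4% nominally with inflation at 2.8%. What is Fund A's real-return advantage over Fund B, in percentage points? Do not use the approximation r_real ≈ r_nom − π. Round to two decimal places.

3.11

Fund A real return: 1.1280/1.058 − 1 = 6.616%.
Fund B real return: 1.064/1.028 − 1 = 3.502%.
Difference: 6.616 − 3.502 = 3.114 pp.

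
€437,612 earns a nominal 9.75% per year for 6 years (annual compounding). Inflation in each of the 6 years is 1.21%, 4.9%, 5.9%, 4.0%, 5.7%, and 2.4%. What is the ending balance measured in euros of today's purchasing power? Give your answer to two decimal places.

Nominal value at maturity: €437,612 × (1 + 9.75%)^6 ≈ €764,744.56.
Price-level factor over 6 years: 1.0121 × 1.049 × 1.059 × 1.040 × 1.057 × 1.024 ≈ 1.2656194966.
Dividing the nominal maturity value by the price-level factor gives the value in today's money.

€604,245.24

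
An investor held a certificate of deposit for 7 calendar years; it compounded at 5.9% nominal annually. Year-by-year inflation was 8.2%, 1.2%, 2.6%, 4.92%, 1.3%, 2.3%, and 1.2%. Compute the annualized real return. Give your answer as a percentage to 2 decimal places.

2.74%

Cumulative inflation factor: 1.082 × 1.012 × 1.026 × 1.0492 × 1.013 × 1.023 × 1.012 ≈ 1.23617.
Nominal growth factor: 1.49373. Real growth factor = 1.49373 / 1.23617 ≈ 1.20835.
Annualized: 1.20835^(1/7) − 1 ≈ 0.02741.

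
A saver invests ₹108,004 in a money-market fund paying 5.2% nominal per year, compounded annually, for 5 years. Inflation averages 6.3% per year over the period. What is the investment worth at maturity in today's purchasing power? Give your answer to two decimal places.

Nominal value at maturity: ₹108,004 × (1 + 5.2%)^5 ≈ ₹139,161.32.
Price-level factor over 5 years: (1 + 6.3%)^5 ≈ 1.3572702272.
The maturity value deflated by that factor is the answer in today's purchasing power.

₹102,530.30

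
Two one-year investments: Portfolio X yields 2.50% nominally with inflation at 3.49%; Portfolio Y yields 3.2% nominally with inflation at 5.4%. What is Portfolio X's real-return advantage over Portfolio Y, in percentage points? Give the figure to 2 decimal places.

1.13

Portfolio X real return: 1.0250/1.0349 − 1 = -0.957%.
Portfolio Y real return: 1.032/1.054 − 1 = -2.087%.
Difference: -0.957 − (-2.087) = 1.130 pp.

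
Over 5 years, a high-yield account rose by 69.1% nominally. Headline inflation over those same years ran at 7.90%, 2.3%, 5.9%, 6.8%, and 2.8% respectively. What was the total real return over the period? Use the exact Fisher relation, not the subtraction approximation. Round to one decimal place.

31.8%

Cumulative inflation factor: 1.0790 × 1.023 × 1.059 × 1.068 × 1.028 ≈ 1.28339.
Nominal growth factor: 1.69100. Real growth factor = 1.69100 / 1.28339 ≈ 1.31761.
Total real return ≈ 31.7608%.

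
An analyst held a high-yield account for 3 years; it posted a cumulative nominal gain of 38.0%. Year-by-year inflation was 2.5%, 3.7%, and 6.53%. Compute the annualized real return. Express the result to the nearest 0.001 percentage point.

Cumulative inflation factor: 1.025 × 1.037 × 1.0653 ≈ 1.13233.
Nominal growth factor: 1.38000. Real growth factor = 1.38000 / 1.13233 ≈ 1.21872.
Annualized: 1.21872^(1/3) − 1 ≈ 0.06816.

6.816%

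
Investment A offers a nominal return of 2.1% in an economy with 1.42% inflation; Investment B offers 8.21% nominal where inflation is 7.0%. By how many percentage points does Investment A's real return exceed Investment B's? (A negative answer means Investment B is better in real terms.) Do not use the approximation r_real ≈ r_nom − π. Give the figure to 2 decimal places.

Investment A real return: 1.021/1.0142 − 1 = 0.670%.
Investment B real return: 1.0821/1.070 − 1 = 1.131%.
Difference: 0.670 − 1.131 = -0.461 pp.

-0.46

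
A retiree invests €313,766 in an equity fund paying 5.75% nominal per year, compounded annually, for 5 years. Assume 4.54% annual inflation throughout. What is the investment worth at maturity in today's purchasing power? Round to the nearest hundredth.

€332,349.69

Nominal value at maturity: €313,766 × (1 + 5.75%)^5 ≈ €414,961.46.
Price-level factor over 5 years: (1 + 4.54%)^5 ≈ 1.2485688014.
Dividing the nominal maturity value by the price-level factor gives the value in today's money.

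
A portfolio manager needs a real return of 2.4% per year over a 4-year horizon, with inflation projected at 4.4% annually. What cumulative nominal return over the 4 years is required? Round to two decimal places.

30.62%

Required annual nominal rate: (1+2.4%)(1+4.4%) − 1 = 6.9056%.
Cumulative over 4 years: (1 + 0.069056)^4 − 1 ≈ 0.30618.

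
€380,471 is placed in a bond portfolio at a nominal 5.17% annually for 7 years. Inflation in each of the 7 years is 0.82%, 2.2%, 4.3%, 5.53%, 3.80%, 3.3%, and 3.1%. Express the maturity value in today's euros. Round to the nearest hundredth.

€431,867.48

Nominal value at maturity: €380,471 × (1 + 5.17%)^7 ≈ €541,457.88.
Price-level factor over 7 years: 1.0082 × 1.022 × 1.043 × 1.0553 × 1.0380 × 1.033 × 1.031 ≈ 1.2537593239.
The maturity value deflated by that factor is the answer in today's purchasing power.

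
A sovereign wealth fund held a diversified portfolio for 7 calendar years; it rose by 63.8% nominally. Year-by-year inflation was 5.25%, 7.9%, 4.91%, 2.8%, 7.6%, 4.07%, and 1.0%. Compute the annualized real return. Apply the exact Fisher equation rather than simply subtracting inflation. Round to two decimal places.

2.42%

Cumulative inflation factor: 1.0525 × 1.079 × 1.0491 × 1.028 × 1.076 × 1.0407 × 1.010 ≈ 1.38520.
Nominal growth factor: 1.63800. Real growth factor = 1.63800 / 1.38520 ≈ 1.18250.
Annualized: 1.18250^(1/7) − 1 ≈ 0.02424.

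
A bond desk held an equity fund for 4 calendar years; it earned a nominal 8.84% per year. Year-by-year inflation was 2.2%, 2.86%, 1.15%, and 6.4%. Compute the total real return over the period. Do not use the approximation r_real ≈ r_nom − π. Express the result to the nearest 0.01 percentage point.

24.04%

Cumulative inflation factor: 1.022 × 1.0286 × 1.0115 × 1.064 ≈ 1.13137.
Nominal growth factor: 1.40331. Real growth factor = 1.40331 / 1.13137 ≈ 1.24036.
Total real return ≈ 24.0364%.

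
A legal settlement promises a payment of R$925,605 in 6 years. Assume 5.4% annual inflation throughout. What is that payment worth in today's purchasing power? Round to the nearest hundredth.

R$675,121.64

Price-level factor over 6 years: (1 + 5.4%)^6 ≈ 1.3710196056.
Purchasing power today: R$925,605 divided by that factor.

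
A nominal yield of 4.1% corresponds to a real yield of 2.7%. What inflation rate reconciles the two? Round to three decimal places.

From (1+r_nom) = (1+r_real)(1+π), we get 1+π = (1 + 4.1%)/(1 + 2.7%) = 1.041/1.027 ≈ 1.01363.
So π ≈ 1.3632%.

1.363%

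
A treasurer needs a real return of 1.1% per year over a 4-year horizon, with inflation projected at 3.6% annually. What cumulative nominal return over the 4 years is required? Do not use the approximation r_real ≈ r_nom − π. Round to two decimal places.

Required annual nominal rate: (1+1.1%)(1+3.6%) − 1 = 4.7396%.
Cumulative over 4 years: (1 + 0.047396)^4 − 1 ≈ 0.20349.

20.35%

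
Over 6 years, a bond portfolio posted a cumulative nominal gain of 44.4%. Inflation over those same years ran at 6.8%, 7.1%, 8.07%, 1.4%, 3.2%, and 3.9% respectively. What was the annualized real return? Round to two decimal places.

1.20%

Cumulative inflation factor: 1.068 × 1.071 × 1.0807 × 1.014 × 1.032 × 1.039 ≈ 1.34400.
Nominal growth factor: 1.44400. Real growth factor = 1.44400 / 1.34400 ≈ 1.07441.
Annualized: 1.07441^(1/6) − 1 ≈ 0.01203.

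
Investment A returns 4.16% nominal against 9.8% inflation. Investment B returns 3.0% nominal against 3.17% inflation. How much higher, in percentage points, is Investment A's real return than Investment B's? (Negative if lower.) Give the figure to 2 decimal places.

Investment A real return: 1.0416/1.098 − 1 = -5.137%.
Investment B real return: 1.030/1.0317 − 1 = -0.165%.
Difference: -5.137 − (-0.165) = -4.972 pp.

-4.97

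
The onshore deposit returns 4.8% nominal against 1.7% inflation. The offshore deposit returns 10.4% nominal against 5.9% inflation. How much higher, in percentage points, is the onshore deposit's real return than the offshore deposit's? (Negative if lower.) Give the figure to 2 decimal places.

The onshore deposit real return: 1.048/1.017 − 1 = 3.048%.
The offshore deposit real return: 1.104/1.059 − 1 = 4.249%.
Difference: 3.048 − 4.249 = -1.201 pp.

-1.20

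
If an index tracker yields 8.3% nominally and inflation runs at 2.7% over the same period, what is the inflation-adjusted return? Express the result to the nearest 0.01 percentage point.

Real return via the Fisher equation: (1 + 8.3%)/(1 + 2.7%) − 1 = 1.083/1.027 − 1 ≈ 0.05453.

5.45%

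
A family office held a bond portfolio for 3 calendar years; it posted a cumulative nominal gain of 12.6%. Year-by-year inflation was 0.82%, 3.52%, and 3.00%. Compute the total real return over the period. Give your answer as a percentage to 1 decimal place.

Cumulative inflation factor: 1.0082 × 1.0352 × 1.0300 ≈ 1.07500.
Nominal growth factor: 1.12600. Real growth factor = 1.12600 / 1.07500 ≈ 1.04744.
Total real return ≈ 4.7443%.

4.7%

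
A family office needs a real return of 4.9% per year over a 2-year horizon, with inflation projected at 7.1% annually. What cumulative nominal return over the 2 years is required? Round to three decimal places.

Required annual nominal rate: (1+4.9%)(1+7.1%) − 1 = 12.3479%.
Cumulative over 2 years: (1 + 0.123479)^2 − 1 ≈ 0.26221.

26.221%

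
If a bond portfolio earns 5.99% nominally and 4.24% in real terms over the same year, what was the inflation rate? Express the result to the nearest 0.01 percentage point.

1.68%

From (1+r_nom) = (1+r_real)(1+π), we get 1+π = (1 + 5.99%)/(1 + 4.24%) = 1.0599/1.0424 ≈ 1.01679.
So π ≈ 1.6788%.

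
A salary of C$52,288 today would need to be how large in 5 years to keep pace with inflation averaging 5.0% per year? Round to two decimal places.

Cumulative price-level factor: (1+5.0%)^5 = 1.2762815625.
Multiplying C$52,288 by the price-level factor gives the future nominal sum.

C$66,734.21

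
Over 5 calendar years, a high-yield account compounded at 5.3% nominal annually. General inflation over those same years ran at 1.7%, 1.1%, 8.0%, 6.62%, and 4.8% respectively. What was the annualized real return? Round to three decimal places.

Cumulative inflation factor: 1.017 × 1.011 × 1.080 × 1.0662 × 1.048 ≈ 1.24078.
Nominal growth factor: 1.29462. Real growth factor = 1.29462 / 1.24078 ≈ 1.04339.
Annualized: 1.04339^(1/5) − 1 ≈ 0.00853.

0.853%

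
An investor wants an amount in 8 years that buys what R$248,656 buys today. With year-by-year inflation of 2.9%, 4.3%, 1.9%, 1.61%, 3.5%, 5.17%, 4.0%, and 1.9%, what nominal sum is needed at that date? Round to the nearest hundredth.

Cumulative price-level factor: 1.029 × 1.043 × 1.019 × 1.0161 × 1.035 × 1.0517 × 1.040 × 1.019 ≈ 1.2818879514.
Multiplying R$248,656 by the price-level factor gives the future nominal sum.

R$318,749.13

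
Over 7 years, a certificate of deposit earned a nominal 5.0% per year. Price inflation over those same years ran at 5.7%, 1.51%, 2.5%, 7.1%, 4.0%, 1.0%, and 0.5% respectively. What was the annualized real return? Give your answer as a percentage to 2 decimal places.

1.78%

Cumulative inflation factor: 1.057 × 1.0151 × 1.025 × 1.071 × 1.040 × 1.010 × 1.005 ≈ 1.24342.
Nominal growth factor: 1.40710. Real growth factor = 1.40710 / 1.24342 ≈ 1.13164.
Annualized: 1.13164^(1/7) − 1 ≈ 0.01782.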